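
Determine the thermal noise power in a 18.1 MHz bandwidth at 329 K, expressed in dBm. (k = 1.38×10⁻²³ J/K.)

−100.9 dBm

P_n = kTB = 1.38×10⁻²³ × 329 × 1.81×10⁷ = 8.22×10⁻¹⁴ W
In dBm: 10 log₁₀(8.22×10⁻¹⁴ / 10⁻³) = −100.9 dBm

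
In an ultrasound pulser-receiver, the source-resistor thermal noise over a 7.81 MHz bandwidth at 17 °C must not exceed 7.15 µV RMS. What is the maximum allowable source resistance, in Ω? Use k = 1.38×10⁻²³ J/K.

409 Ω

T = 17 °C + 273.15 = 290.15 K
Johnson–Nyquist: V_n = √(4kTRB) ⇒ R = V_n² / (4kTB)
4kTB = 4 × 1.38×10⁻²³ × 290.15 × 7.81×10⁶ = 1.25×10⁻¹³
R = (7.15×10⁻⁶)² / 1.25×10⁻¹³ = 4.09×10² Ω = 409 Ω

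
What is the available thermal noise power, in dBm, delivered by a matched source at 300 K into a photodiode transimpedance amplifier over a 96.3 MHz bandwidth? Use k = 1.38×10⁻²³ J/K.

−94.0 dBm

P_n = kTB = 1.38×10⁻²³ × 300 × 9.63×10⁷ = 3.99×10⁻¹³ W
In dBm: 10 log₁₀(3.99×10⁻¹³ / 10⁻³) = −94.0 dBm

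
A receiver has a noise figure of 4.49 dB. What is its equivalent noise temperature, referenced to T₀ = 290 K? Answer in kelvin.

525 K

F = 10^(4.49/10) = 2.8119
T_e = (F − 1)·T₀ = (2.8119 − 1) × 290 = 525 K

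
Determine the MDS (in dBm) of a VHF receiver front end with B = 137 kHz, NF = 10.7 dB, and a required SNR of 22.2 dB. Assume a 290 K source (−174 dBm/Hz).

Sensitivity = −174 + 10 log₁₀(B) + NF + SNR_min
= −174 + 51.37 + 10.7 + 22.2
= −89.73 dBm → −89.7 dBm

−89.7 dBm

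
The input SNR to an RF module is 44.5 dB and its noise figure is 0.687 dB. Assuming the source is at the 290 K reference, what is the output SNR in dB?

43.813 dB

By definition F = SNR_in/SNR_out, so in dB: SNR_out = SNR_in − NF
SNR_out = 44.5 − 0.687 = 43.813 dB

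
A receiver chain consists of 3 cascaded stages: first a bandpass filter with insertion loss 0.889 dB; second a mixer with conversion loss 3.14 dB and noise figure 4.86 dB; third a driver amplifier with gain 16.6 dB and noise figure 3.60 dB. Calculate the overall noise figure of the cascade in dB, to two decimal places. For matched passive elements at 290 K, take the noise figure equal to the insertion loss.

Convert to linear (a loss of L dB is a gain of −L dB): F_i = 10^(NF_i/10), G_i = 10^(G_i,dB/10)
  Stage 1: F_1 = 10^(0.889/10) = 1.227, G_1 = 10^(−0.889/10) = 0.8149
  Stage 2: F_2 = 10^(4.86/10) = 3.062, G_2 = 10^(−3.14/10) = 0.4853
  Stage 3: F_3 = 10^(3.60/10) = 2.291, G_3 = 10^(16.6/10) = 45.71
Friis cascade:
  F = 1.227 + (3.062 − 1)/0.8149 + (2.291 − 1)/0.3955 = 7.022
NF = 10 log₁₀(7.022) = 8.46 dB

8.46 dB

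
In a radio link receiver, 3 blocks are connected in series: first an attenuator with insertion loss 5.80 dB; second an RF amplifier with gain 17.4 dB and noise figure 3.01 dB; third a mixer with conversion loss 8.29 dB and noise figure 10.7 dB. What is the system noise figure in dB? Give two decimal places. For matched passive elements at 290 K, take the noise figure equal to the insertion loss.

Convert to linear (a loss of L dB is a gain of −L dB): F_i = 10^(NF_i/10), G_i = 10^(G_i,dB/10)
  Stage 1: F_1 = 10^(5.80/10) = 3.802, G_1 = 10^(−5.80/10) = 0.2630
  Stage 2: F_2 = 10^(3.01/10) = 2.000, G_2 = 10^(17.4/10) = 54.95
  Stage 3: F_3 = 10^(10.7/10) = 11.75, G_3 = 10^(−8.29/10) = 0.1483
Friis cascade:
  F = 3.802 + (2.000 − 1)/0.2630 + (11.75 − 1)/14.45 = 8.347
NF = 10 log₁₀(8.347) = 9.22 dB

9.22 dB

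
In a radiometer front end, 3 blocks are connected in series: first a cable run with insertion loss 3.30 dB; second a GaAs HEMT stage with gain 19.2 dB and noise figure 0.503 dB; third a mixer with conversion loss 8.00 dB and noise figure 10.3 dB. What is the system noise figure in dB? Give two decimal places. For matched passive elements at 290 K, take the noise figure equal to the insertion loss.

Convert to linear (a loss of L dB is a gain of −L dB): F_i = 10^(NF_i/10), G_i = 10^(G_i,dB/10)
  Stage 1: F_1 = 10^(3.30/10) = 2.138, G_1 = 10^(−3.30/10) = 0.4677
  Stage 2: F_2 = 10^(0.503/10) = 1.123, G_2 = 10^(19.2/10) = 83.18
  Stage 3: F_3 = 10^(10.3/10) = 10.72, G_3 = 10^(−8.00/10) = 0.1585
Friis cascade:
  F = 2.138 + (1.123 − 1)/0.4677 + (10.72 − 1)/38.90 = 2.650
NF = 10 log₁₀(2.650) = 4.23 dB

4.23 dB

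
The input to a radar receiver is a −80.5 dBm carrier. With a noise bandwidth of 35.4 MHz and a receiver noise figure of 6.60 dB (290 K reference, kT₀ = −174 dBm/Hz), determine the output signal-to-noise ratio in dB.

Noise floor: N = −174 + 10 log₁₀(B) + NF
10 log₁₀(3.54×10⁷) = 75.49 dB
N = −174 + 75.49 + 6.60 = −91.91 dBm
SNR = P_sig − N = −80.5 − (−91.91) = 11.41 dB → 11.4 dB

11.4 dB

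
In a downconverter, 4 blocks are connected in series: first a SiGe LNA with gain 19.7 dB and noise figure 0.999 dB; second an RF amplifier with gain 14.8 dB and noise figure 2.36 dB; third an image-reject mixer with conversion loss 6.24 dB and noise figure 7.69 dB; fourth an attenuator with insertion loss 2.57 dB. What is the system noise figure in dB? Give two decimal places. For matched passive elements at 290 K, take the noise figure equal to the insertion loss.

Convert to linear (a loss of L dB is a gain of −L dB): F_i = 10^(NF_i/10), G_i = 10^(G_i,dB/10)
  Stage 1: F_1 = 10^(0.999/10) = 1.259, G_1 = 10^(19.7/10) = 93.33
  Stage 2: F_2 = 10^(2.36/10) = 1.722, G_2 = 10^(14.8/10) = 30.20
  Stage 3: F_3 = 10^(7.69/10) = 5.875, G_3 = 10^(−6.24/10) = 0.2377
  Stage 4: F_4 = 10^(2.57/10) = 1.807, G_4 = 10^(−2.57/10) = 0.5534
Friis cascade:
  F = 1.259 + (1.722 − 1)/93.33 + (5.875 − 1)/2818 + (1.807 − 1)/669.9 = 1.269
NF = 10 log₁₀(1.269) = 1.04 dB

1.04 dB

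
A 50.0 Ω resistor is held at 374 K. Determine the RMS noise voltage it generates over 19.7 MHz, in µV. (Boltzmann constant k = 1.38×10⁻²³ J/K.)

V_n = √(4kTRB)
4kTRB = 4 × 1.38×10⁻²³ × 374 × 5.00×10¹ × 1.97×10⁷ = 2.03×10⁻¹¹ V²
V_n = √(2.03×10⁻¹¹) = 4.51×10⁻⁶ V = 4.51 µV

4.51 µV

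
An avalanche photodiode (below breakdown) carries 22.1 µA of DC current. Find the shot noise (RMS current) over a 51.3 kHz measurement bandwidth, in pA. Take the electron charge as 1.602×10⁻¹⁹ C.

I_n = √(2qI·B)
2qI·B = 2 × 1.602×10⁻¹⁹ × 2.21×10⁻⁵ × 5.13×10⁴ = 3.63×10⁻¹⁹ A²
I_n = √(3.63×10⁻¹⁹) = 6.03×10⁻¹⁰ A = 603 pA

603 pA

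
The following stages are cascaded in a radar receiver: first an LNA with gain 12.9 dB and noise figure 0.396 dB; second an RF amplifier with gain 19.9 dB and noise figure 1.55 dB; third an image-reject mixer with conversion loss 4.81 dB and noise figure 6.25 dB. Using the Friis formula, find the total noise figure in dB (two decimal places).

Convert to linear (a loss of L dB is a gain of −L dB): F_i = 10^(NF_i/10), G_i = 10^(G_i,dB/10)
  Stage 1: F_1 = 10^(0.396/10) = 1.095, G_1 = 10^(12.9/10) = 19.50
  Stage 2: F_2 = 10^(1.55/10) = 1.429, G_2 = 10^(19.9/10) = 97.72
  Stage 3: F_3 = 10^(6.25/10) = 4.217, G_3 = 10^(−4.81/10) = 0.3304
Friis cascade:
  F = 1.095 + (1.429 − 1)/19.50 + (4.217 − 1)/1905 = 1.119
NF = 10 log₁₀(1.119) = 0.49 dB

0.49 dB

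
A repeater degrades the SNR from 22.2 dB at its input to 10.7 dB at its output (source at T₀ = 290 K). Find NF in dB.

NF (dB) = SNR_in(dB) − SNR_out(dB) when the source is at T₀
NF = 22.2 − 10.7 = 11.5 dB

11.5 dB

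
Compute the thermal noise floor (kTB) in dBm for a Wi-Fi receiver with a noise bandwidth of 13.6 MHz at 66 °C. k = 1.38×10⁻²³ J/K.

−102.0 dBm

T = 66 °C + 273.15 = 339.15 K
P_n = kTB = 1.38×10⁻²³ × 339.15 × 1.36×10⁷ = 6.37×10⁻¹⁴ W
In dBm: 10 log₁₀(6.37×10⁻¹⁴ / 10⁻³) = −102.0 dBm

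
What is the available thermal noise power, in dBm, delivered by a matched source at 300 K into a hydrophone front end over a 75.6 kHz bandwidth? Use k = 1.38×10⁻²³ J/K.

P_n = kTB = 1.38×10⁻²³ × 300 × 7.56×10⁴ = 3.13×10⁻¹⁶ W
In dBm: 10 log₁₀(3.13×10⁻¹⁶ / 10⁻³) = −125.0 dBm

−125.0 dBm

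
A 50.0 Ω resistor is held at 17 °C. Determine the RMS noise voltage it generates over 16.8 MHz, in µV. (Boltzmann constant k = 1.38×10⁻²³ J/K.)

3.67 µV

T = 17 °C + 273.15 = 290.15 K
V_n = √(4kTRB)
4kTRB = 4 × 1.38×10⁻²³ × 290.15 × 5.00×10¹ × 1.68×10⁷ = 1.35×10⁻¹¹ V²
V_n = √(1.35×10⁻¹¹) = 3.67×10⁻⁶ V = 3.67 µV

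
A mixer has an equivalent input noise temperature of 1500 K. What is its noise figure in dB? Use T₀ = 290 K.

7.90 dB

F = 1 + T_e/T₀ = 1 + 1500/290 = 6.17241
NF = 10 log₁₀(6.17241) = 7.90 dB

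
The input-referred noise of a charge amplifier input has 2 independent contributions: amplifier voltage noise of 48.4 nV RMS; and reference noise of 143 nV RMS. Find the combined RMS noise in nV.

151 nV

Uncorrelated sources add in power (mean-square): V_tot = √(ΣV_i²)
V_tot = √[(4.84×10⁻⁸)² + (1.43×10⁻⁷)²] = 1.51×10⁻⁷ V = 151 nV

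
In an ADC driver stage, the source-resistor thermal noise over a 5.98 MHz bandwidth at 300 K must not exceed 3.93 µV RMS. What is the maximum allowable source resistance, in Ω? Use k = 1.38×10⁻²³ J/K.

156 Ω

Johnson–Nyquist: V_n = √(4kTRB) ⇒ R = V_n² / (4kTB)
4kTB = 4 × 1.38×10⁻²³ × 300 × 5.98×10⁶ = 9.90×10⁻¹⁴
R = (3.93×10⁻⁶)² / 9.90×10⁻¹⁴ = 1.56×10² Ω = 156 Ω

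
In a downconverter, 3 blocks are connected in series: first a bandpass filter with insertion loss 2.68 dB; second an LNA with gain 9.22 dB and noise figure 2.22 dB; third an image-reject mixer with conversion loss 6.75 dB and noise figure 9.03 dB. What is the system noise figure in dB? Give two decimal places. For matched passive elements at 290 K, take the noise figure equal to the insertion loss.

6.67 dB

Convert to linear (a loss of L dB is a gain of −L dB): F_i = 10^(NF_i/10), G_i = 10^(G_i,dB/10)
  Stage 1: F_1 = 10^(2.68/10) = 1.854, G_1 = 10^(−2.68/10) = 0.5395
  Stage 2: F_2 = 10^(2.22/10) = 1.667, G_2 = 10^(9.22/10) = 8.356
  Stage 3: F_3 = 10^(9.03/10) = 7.998, G_3 = 10^(−6.75/10) = 0.2113
Friis cascade:
  F = 1.854 + (1.667 − 1)/0.5395 + (7.998 − 1)/4.508 = 4.643
NF = 10 log₁₀(4.643) = 6.67 dB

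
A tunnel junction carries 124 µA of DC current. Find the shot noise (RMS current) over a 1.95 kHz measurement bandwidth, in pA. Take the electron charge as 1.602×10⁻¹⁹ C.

278 pA

I_n = √(2qI·B)
2qI·B = 2 × 1.602×10⁻¹⁹ × 1.24×10⁻⁴ × 1.95×10³ = 7.75×10⁻²⁰ A²
I_n = √(7.75×10⁻²⁰) = 2.78×10⁻¹⁰ A = 278 pA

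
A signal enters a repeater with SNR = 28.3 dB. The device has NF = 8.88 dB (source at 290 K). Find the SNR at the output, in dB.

19.42 dB

By definition F = SNR_in/SNR_out, so in dB: SNR_out = SNR_in − NF
SNR_out = 28.3 − 8.88 = 19.42 dB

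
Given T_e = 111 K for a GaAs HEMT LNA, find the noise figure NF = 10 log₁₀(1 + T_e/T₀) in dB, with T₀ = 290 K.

1.41 dB

F = 1 + T_e/T₀ = 1 + 111/290 = 1.38276
NF = 10 log₁₀(1.38276) = 1.41 dB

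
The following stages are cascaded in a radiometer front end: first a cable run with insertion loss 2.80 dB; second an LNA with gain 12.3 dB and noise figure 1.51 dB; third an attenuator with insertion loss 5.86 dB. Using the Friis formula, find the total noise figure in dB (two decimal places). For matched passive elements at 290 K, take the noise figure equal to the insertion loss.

Convert to linear (a loss of L dB is a gain of −L dB): F_i = 10^(NF_i/10), G_i = 10^(G_i,dB/10)
  Stage 1: F_1 = 10^(2.80/10) = 1.905, G_1 = 10^(−2.80/10) = 0.5248
  Stage 2: F_2 = 10^(1.51/10) = 1.416, G_2 = 10^(12.3/10) = 16.98
  Stage 3: F_3 = 10^(5.86/10) = 3.855, G_3 = 10^(−5.86/10) = 0.2594
Friis cascade:
  F = 1.905 + (1.416 − 1)/0.5248 + (3.855 − 1)/8.913 = 3.018
NF = 10 log₁₀(3.018) = 4.80 dB

4.80 dB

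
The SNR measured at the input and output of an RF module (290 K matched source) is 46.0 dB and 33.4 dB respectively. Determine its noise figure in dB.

12.6 dB

NF (dB) = SNR_in(dB) − SNR_out(dB) when the source is at T₀
NF = 46.0 − 33.4 = 12.6 dB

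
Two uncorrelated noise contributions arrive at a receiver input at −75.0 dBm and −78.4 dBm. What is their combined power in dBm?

Convert to linear, add, convert back:
P₁ = 3.16×10⁻¹¹ W, P₂ = 1.45×10⁻¹¹ W
P_tot = 4.61×10⁻¹¹ W → 10 log₁₀(P_tot / 10⁻³) = −73.4 dBm

−73.4 dBm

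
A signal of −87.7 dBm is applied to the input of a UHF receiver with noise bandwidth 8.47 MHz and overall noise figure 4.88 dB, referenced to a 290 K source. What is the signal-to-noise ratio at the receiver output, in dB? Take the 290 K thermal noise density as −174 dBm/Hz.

Noise floor: N = −174 + 10 log₁₀(B) + NF
10 log₁₀(8.47×10⁶) = 69.28 dB
N = −174 + 69.28 + 4.88 = −99.84 dBm
SNR = P_sig − N = −87.7 − (−99.84) = 12.14 dB → 12.1 dB

12.1 dB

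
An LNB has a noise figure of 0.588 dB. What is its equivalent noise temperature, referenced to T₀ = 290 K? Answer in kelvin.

42.0 K

F = 10^(0.588/10) = 1.14499
T_e = (F − 1)·T₀ = (1.14499 − 1) × 290 = 42.0 K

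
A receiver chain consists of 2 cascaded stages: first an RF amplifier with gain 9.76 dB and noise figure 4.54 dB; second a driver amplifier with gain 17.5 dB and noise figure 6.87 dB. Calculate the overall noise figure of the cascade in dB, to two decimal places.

Convert to linear (a loss of L dB is a gain of −L dB): F_i = 10^(NF_i/10), G_i = 10^(G_i,dB/10)
  Stage 1: F_1 = 10^(4.54/10) = 2.844, G_1 = 10^(9.76/10) = 9.462
  Stage 2: F_2 = 10^(6.87/10) = 4.864, G_2 = 10^(17.5/10) = 56.23
Friis cascade:
  F = 2.844 + (4.864 − 1)/9.462 = 3.253
NF = 10 log₁₀(3.253) = 5.12 dB

5.12 dB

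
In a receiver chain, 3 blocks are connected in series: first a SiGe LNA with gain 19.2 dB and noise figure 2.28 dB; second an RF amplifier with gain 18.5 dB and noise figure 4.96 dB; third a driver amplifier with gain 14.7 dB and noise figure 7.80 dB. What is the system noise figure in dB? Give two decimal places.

2.35 dB

Convert to linear (a loss of L dB is a gain of −L dB): F_i = 10^(NF_i/10), G_i = 10^(G_i,dB/10)
  Stage 1: F_1 = 10^(2.28/10) = 1.690, G_1 = 10^(19.2/10) = 83.18
  Stage 2: F_2 = 10^(4.96/10) = 3.133, G_2 = 10^(18.5/10) = 70.79
  Stage 3: F_3 = 10^(7.80/10) = 6.026, G_3 = 10^(14.7/10) = 29.51
Friis cascade:
  F = 1.690 + (3.133 − 1)/83.18 + (6.026 − 1)/5888 = 1.717
NF = 10 log₁₀(1.717) = 2.35 dB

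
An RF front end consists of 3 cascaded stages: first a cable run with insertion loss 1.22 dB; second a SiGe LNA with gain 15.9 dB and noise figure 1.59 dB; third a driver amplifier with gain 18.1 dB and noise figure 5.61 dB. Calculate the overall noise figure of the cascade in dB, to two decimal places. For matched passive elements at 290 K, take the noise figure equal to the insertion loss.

Convert to linear (a loss of L dB is a gain of −L dB): F_i = 10^(NF_i/10), G_i = 10^(G_i,dB/10)
  Stage 1: F_1 = 10^(1.22/10) = 1.324, G_1 = 10^(−1.22/10) = 0.7551
  Stage 2: F_2 = 10^(1.59/10) = 1.442, G_2 = 10^(15.9/10) = 38.90
  Stage 3: F_3 = 10^(5.61/10) = 3.639, G_3 = 10^(18.1/10) = 64.57
Friis cascade:
  F = 1.324 + (1.442 − 1)/0.7551 + (3.639 − 1)/29.38 = 2.000
NF = 10 log₁₀(2.000) = 3.01 dB

3.01 dB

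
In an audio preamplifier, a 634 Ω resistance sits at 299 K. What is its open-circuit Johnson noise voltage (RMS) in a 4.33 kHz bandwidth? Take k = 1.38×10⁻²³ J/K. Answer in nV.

V_n = √(4kTRB)
4kTRB = 4 × 1.38×10⁻²³ × 299 × 6.34×10² × 4.33×10³ = 4.53×10⁻¹⁴ V²
V_n = √(4.53×10⁻¹⁴) = 2.13×10⁻⁷ V = 213 nV

213 nV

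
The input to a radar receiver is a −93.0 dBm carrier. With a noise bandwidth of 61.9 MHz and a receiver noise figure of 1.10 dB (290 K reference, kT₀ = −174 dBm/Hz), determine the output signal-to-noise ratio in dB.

2.0 dB

Noise floor: N = −174 + 10 log₁₀(B) + NF
10 log₁₀(6.19×10⁷) = 77.92 dB
N = −174 + 77.92 + 1.10 = −94.98 dBm
SNR = P_sig − N = −93.0 − (−94.98) = 1.98 dB → 2.0 dB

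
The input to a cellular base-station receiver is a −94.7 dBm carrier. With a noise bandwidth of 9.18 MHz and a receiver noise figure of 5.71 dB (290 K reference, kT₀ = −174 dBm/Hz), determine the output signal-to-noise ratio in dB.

4.0 dB

Noise floor: N = −174 + 10 log₁₀(B) + NF
10 log₁₀(9.18×10⁶) = 69.63 dB
N = −174 + 69.63 + 5.71 = −98.66 dBm
SNR = P_sig − N = −94.7 − (−98.66) = 3.96 dB → 4.0 dB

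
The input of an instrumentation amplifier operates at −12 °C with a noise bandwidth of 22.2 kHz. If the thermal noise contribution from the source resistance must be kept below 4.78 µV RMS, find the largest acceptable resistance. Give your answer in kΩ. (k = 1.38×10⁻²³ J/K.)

T = −12 °C + 273.15 = 261.15 K
Johnson–Nyquist: V_n = √(4kTRB) ⇒ R = V_n² / (4kTB)
4kTB = 4 × 1.38×10⁻²³ × 261.15 × 2.22×10⁴ = 3.20×10⁻¹⁶
R = (4.78×10⁻⁶)² / 3.20×10⁻¹⁶ = 7.14×10⁴ Ω = 71.4 kΩ

71.4 kΩ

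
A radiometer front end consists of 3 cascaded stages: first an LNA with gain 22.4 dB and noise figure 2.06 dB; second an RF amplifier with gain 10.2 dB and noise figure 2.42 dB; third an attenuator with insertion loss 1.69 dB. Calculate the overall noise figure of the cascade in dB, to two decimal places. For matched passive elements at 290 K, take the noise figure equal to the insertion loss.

2.07 dB

Convert to linear (a loss of L dB is a gain of −L dB): F_i = 10^(NF_i/10), G_i = 10^(G_i,dB/10)
  Stage 1: F_1 = 10^(2.06/10) = 1.607, G_1 = 10^(22.4/10) = 173.8
  Stage 2: F_2 = 10^(2.42/10) = 1.746, G_2 = 10^(10.2/10) = 10.47
  Stage 3: F_3 = 10^(1.69/10) = 1.476, G_3 = 10^(−1.69/10) = 0.6776
Friis cascade:
  F = 1.607 + (1.746 − 1)/173.8 + (1.476 − 1)/1820 = 1.611
NF = 10 log₁₀(1.611) = 2.07 dB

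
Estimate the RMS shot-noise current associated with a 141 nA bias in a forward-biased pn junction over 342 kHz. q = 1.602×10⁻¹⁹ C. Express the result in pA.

I_n = √(2qI·B)
2qI·B = 2 × 1.602×10⁻¹⁹ × 1.41×10⁻⁷ × 3.42×10⁵ = 1.55×10⁻²⁰ A²
I_n = √(1.55×10⁻²⁰) = 1.24×10⁻¹⁰ A = 124 pA

124 pA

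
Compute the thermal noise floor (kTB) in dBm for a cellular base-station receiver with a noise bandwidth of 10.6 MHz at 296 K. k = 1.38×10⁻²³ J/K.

P_n = kTB = 1.38×10⁻²³ × 296 × 1.06×10⁷ = 4.33×10⁻¹⁴ W
In dBm: 10 log₁₀(4.33×10⁻¹⁴ / 10⁻³) = −103.6 dBm

−103.6 dBm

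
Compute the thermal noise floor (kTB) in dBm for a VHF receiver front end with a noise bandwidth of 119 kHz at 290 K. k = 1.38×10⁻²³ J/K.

P_n = kTB = 1.38×10⁻²³ × 290 × 1.19×10⁵ = 4.76×10⁻¹⁶ W
In dBm: 10 log₁₀(4.76×10⁻¹⁶ / 10⁻³) = −123.2 dBm

−123.2 dBm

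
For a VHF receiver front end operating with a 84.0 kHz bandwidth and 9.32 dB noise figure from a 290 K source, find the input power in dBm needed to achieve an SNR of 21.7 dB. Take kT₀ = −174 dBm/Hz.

Sensitivity = −174 + 10 log₁₀(B) + NF + SNR_min
= −174 + 49.24 + 9.32 + 21.7
= −93.74 dBm → −93.7 dBm

−93.7 dBm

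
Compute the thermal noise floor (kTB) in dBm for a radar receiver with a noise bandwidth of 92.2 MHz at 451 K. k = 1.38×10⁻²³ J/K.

−92.4 dBm

P_n = kTB = 1.38×10⁻²³ × 451 × 9.22×10⁷ = 5.74×10⁻¹³ W
In dBm: 10 log₁₀(5.74×10⁻¹³ / 10⁻³) = −92.4 dBm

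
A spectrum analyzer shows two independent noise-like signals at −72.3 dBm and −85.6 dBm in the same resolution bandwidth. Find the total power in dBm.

Convert to linear, add, convert back:
P₁ = 5.89×10⁻¹¹ W, P₂ = 2.75×10⁻¹² W
P_tot = 6.16×10⁻¹¹ W → 10 log₁₀(P_tot / 10⁻³) = −72.1 dBm

−72.1 dBm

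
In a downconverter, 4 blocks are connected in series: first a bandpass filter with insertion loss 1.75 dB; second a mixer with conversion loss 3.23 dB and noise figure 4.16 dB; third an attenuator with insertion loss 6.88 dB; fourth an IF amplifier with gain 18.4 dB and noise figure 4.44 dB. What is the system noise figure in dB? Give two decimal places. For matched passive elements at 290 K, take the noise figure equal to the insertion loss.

16.38 dB

Convert to linear (a loss of L dB is a gain of −L dB): F_i = 10^(NF_i/10), G_i = 10^(G_i,dB/10)
  Stage 1: F_1 = 10^(1.75/10) = 1.496, G_1 = 10^(−1.75/10) = 0.6683
  Stage 2: F_2 = 10^(4.16/10) = 2.606, G_2 = 10^(−3.23/10) = 0.4753
  Stage 3: F_3 = 10^(6.88/10) = 4.875, G_3 = 10^(−6.88/10) = 0.2051
  Stage 4: F_4 = 10^(4.44/10) = 2.780, G_4 = 10^(18.4/10) = 69.18
Friis cascade:
  F = 1.496 + (2.606 − 1)/0.6683 + (4.875 − 1)/0.3177 + (2.780 − 1)/0.06516 = 43.41
NF = 10 log₁₀(43.41) = 16.38 dB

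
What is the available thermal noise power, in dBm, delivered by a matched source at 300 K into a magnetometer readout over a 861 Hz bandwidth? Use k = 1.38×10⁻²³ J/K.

−144.5 dBm

P_n = kTB = 1.38×10⁻²³ × 300 × 8.61×10² = 3.56×10⁻¹⁸ W
In dBm: 10 log₁₀(3.56×10⁻¹⁸ / 10⁻³) = −144.5 dBm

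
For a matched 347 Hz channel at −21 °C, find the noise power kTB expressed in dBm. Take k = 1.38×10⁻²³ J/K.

−149.2 dBm

T = −21 °C + 273.15 = 252.15 K
P_n = kTB = 1.38×10⁻²³ × 252.15 × 3.47×10² = 1.21×10⁻¹⁸ W
In dBm: 10 log₁₀(1.21×10⁻¹⁸ / 10⁻³) = −149.2 dBm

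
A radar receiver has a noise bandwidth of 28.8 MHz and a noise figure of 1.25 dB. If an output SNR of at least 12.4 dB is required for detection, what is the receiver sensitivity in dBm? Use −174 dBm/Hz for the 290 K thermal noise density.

−85.8 dBm

Sensitivity = −174 + 10 log₁₀(B) + NF + SNR_min
= −174 + 74.59 + 1.25 + 12.4
= −85.76 dBm → −85.8 dBm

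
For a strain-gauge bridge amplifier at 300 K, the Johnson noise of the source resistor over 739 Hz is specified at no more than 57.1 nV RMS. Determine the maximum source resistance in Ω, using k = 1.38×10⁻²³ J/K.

Johnson–Nyquist: V_n = √(4kTRB) ⇒ R = V_n² / (4kTB)
4kTB = 4 × 1.38×10⁻²³ × 300 × 7.39×10² = 1.22×10⁻¹⁷
R = (5.71×10⁻⁸)² / 1.22×10⁻¹⁷ = 2.66×10² Ω = 266 Ω

266 Ω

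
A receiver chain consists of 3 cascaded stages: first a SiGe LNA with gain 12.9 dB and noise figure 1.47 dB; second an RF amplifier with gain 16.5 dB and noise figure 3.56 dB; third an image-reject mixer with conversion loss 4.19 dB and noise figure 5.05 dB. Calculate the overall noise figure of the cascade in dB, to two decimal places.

1.67 dB

Convert to linear (a loss of L dB is a gain of −L dB): F_i = 10^(NF_i/10), G_i = 10^(G_i,dB/10)
  Stage 1: F_1 = 10^(1.47/10) = 1.403, G_1 = 10^(12.9/10) = 19.50
  Stage 2: F_2 = 10^(3.56/10) = 2.270, G_2 = 10^(16.5/10) = 44.67
  Stage 3: F_3 = 10^(5.05/10) = 3.199, G_3 = 10^(−4.19/10) = 0.3811
Friis cascade:
  F = 1.403 + (2.270 − 1)/19.50 + (3.199 − 1)/871.0 = 1.470
NF = 10 log₁₀(1.470) = 1.67 dB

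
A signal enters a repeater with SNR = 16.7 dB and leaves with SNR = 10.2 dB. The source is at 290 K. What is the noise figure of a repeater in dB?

NF (dB) = SNR_in(dB) − SNR_out(dB) when the source is at T₀
NF = 16.7 − 10.2 = 6.5 dB

6.5 dB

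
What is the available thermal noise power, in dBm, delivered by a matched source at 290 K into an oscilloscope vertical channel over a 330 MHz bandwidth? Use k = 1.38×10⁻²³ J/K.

P_n = kTB = 1.38×10⁻²³ × 290 × 3.30×10⁸ = 1.32×10⁻¹² W
In dBm: 10 log₁₀(1.32×10⁻¹² / 10⁻³) = −88.8 dBm

−88.8 dBm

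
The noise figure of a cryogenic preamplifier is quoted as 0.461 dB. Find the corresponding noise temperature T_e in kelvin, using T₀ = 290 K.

32.5 K

F = 10^(0.461/10) = 1.11199
T_e = (F − 1)·T₀ = (1.11199 − 1) × 290 = 32.5 K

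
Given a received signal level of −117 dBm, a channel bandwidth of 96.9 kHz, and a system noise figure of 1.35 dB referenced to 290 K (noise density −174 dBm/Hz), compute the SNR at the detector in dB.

5.8 dB

Noise floor: N = −174 + 10 log₁₀(B) + NF
10 log₁₀(9.69×10⁴) = 49.86 dB
N = −174 + 49.86 + 1.35 = −122.79 dBm
SNR = P_sig − N = −117 − (−122.79) = 5.79 dB → 5.8 dB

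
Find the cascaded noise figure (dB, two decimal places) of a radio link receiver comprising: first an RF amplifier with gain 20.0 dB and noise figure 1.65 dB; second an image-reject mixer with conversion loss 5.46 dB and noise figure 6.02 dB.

Convert to linear (a loss of L dB is a gain of −L dB): F_i = 10^(NF_i/10), G_i = 10^(G_i,dB/10)
  Stage 1: F_1 = 10^(1.65/10) = 1.462, G_1 = 10^(20.0/10) = 100.0
  Stage 2: F_2 = 10^(6.02/10) = 3.999, G_2 = 10^(−5.46/10) = 0.2844
Friis cascade:
  F = 1.462 + (3.999 − 1)/100.0 = 1.492
NF = 10 log₁₀(1.492) = 1.74 dB

1.74 dB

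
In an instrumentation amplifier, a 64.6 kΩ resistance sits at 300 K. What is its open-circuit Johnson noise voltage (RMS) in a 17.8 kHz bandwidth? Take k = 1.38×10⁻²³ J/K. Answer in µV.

4.36 µV

V_n = √(4kTRB)
4kTRB = 4 × 1.38×10⁻²³ × 300 × 6.46×10⁴ × 1.78×10⁴ = 1.90×10⁻¹¹ V²
V_n = √(1.90×10⁻¹¹) = 4.36×10⁻⁶ V = 4.36 µV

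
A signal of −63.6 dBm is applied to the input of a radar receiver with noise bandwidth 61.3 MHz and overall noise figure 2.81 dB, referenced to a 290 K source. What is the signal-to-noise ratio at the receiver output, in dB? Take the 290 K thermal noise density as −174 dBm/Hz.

Noise floor: N = −174 + 10 log₁₀(B) + NF
10 log₁₀(6.13×10⁷) = 77.87 dB
N = −174 + 77.87 + 2.81 = −93.32 dBm
SNR = P_sig − N = −63.6 − (−93.32) = 29.72 dB → 29.7 dB

29.7 dB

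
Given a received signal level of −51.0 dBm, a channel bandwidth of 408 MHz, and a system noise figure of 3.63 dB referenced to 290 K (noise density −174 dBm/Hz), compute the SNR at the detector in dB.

33.3 dB

Noise floor: N = −174 + 10 log₁₀(B) + NF
10 log₁₀(4.08×10⁸) = 86.11 dB
N = −174 + 86.11 + 3.63 = −84.26 dBm
SNR = P_sig − N = −51.0 − (−84.26) = 33.26 dB → 33.3 dB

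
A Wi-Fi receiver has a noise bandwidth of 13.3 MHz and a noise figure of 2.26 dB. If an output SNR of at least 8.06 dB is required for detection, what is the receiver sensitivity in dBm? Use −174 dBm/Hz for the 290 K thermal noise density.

Sensitivity = −174 + 10 log₁₀(B) + NF + SNR_min
= −174 + 71.24 + 2.26 + 8.06
= −92.44 dBm → −92.4 dBm

−92.4 dBm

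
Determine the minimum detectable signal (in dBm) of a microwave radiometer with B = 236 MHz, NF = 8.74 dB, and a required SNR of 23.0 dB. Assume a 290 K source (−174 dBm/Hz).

Sensitivity = −174 + 10 log₁₀(B) + NF + SNR_min
= −174 + 83.73 + 8.74 + 23.0
= −58.53 dBm → −58.5 dBm

−58.5 dBm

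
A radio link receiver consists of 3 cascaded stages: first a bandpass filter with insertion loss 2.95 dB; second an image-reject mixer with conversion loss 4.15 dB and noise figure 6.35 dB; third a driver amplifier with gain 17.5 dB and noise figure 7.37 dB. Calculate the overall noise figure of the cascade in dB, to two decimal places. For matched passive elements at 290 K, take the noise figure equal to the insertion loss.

14.97 dB

Convert to linear (a loss of L dB is a gain of −L dB): F_i = 10^(NF_i/10), G_i = 10^(G_i,dB/10)
  Stage 1: F_1 = 10^(2.95/10) = 1.972, G_1 = 10^(−2.95/10) = 0.5070
  Stage 2: F_2 = 10^(6.35/10) = 4.315, G_2 = 10^(−4.15/10) = 0.3846
  Stage 3: F_3 = 10^(7.37/10) = 5.458, G_3 = 10^(17.5/10) = 56.23
Friis cascade:
  F = 1.972 + (4.315 − 1)/0.5070 + (5.458 − 1)/0.1950 = 31.37
NF = 10 log₁₀(31.37) = 14.97 dB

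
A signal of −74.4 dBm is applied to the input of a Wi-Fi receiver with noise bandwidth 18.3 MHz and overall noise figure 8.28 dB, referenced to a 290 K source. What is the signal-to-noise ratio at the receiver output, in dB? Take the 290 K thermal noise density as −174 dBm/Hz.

Noise floor: N = −174 + 10 log₁₀(B) + NF
10 log₁₀(1.83×10⁷) = 72.62 dB
N = −174 + 72.62 + 8.28 = −93.10 dBm
SNR = P_sig − N = −74.4 − (−93.10) = 18.70 dB → 18.7 dB

18.7 dB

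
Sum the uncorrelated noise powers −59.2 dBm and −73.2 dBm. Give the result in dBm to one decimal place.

−59.0 dBm

Convert to linear, add, convert back:
P₁ = 1.20×10⁻⁹ W, P₂ = 4.79×10⁻¹¹ W
P_tot = 1.25×10⁻⁹ W → 10 log₁₀(P_tot / 10⁻³) = −59.0 dBm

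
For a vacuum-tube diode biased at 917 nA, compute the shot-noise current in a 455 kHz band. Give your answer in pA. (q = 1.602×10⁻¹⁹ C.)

366 pA

I_n = √(2qI·B)
2qI·B = 2 × 1.602×10⁻¹⁹ × 9.17×10⁻⁷ × 4.55×10⁵ = 1.34×10⁻¹⁹ A²
I_n = √(1.34×10⁻¹⁹) = 3.66×10⁻¹⁰ A = 366 pA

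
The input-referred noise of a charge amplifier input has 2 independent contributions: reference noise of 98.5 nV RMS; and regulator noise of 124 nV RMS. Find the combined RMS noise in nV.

Uncorrelated sources add in power (mean-square): V_tot = √(ΣV_i²)
V_tot = √[(9.85×10⁻⁸)² + (1.24×10⁻⁷)²] = 1.58×10⁻⁷ V = 158 nV

158 nV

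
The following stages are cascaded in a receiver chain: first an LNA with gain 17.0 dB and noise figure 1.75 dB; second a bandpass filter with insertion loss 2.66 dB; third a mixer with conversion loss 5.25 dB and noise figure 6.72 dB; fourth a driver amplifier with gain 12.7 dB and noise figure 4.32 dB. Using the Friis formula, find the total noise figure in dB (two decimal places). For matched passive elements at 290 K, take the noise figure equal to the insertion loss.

Convert to linear (a loss of L dB is a gain of −L dB): F_i = 10^(NF_i/10), G_i = 10^(G_i,dB/10)
  Stage 1: F_1 = 10^(1.75/10) = 1.496, G_1 = 10^(17.0/10) = 50.12
  Stage 2: F_2 = 10^(2.66/10) = 1.845, G_2 = 10^(−2.66/10) = 0.5420
  Stage 3: F_3 = 10^(6.72/10) = 4.699, G_3 = 10^(−5.25/10) = 0.2985
  Stage 4: F_4 = 10^(4.32/10) = 2.704, G_4 = 10^(12.7/10) = 18.62
Friis cascade:
  F = 1.496 + (1.845 − 1)/50.12 + (4.699 − 1)/27.16 + (2.704 − 1)/8.110 = 1.859
NF = 10 log₁₀(1.859) = 2.69 dB

2.69 dB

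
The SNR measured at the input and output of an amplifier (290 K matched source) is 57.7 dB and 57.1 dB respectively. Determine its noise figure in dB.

NF (dB) = SNR_in(dB) − SNR_out(dB) when the source is at T₀
NF = 57.7 − 57.1 = 0.6 dB

0.6 dB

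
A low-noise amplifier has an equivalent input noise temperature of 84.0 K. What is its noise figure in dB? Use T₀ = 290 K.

F = 1 + T_e/T₀ = 1 + 84.0/290 = 1.28966
NF = 10 log₁₀(1.28966) = 1.10 dB

1.10 dB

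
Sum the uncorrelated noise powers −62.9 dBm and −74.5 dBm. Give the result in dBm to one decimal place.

−62.6 dBm

Convert to linear, add, convert back:
P₁ = 5.13×10⁻¹⁰ W, P₂ = 3.55×10⁻¹¹ W
P_tot = 5.48×10⁻¹⁰ W → 10 log₁₀(P_tot / 10⁻³) = −62.6 dBm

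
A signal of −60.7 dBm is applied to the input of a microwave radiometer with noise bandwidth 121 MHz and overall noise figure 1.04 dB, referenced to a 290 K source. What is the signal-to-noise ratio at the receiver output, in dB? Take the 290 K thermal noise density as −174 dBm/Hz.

Noise floor: N = −174 + 10 log₁₀(B) + NF
10 log₁₀(1.21×10⁸) = 80.83 dB
N = −174 + 80.83 + 1.04 = −92.13 dBm
SNR = P_sig − N = −60.7 − (−92.13) = 31.43 dB → 31.4 dB

31.4 dB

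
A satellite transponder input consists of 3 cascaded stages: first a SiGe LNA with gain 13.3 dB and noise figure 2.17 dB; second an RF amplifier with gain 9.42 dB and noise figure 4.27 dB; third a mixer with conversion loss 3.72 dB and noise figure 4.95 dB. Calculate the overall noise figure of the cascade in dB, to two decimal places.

2.40 dB

Convert to linear (a loss of L dB is a gain of −L dB): F_i = 10^(NF_i/10), G_i = 10^(G_i,dB/10)
  Stage 1: F_1 = 10^(2.17/10) = 1.648, G_1 = 10^(13.3/10) = 21.38
  Stage 2: F_2 = 10^(4.27/10) = 2.673, G_2 = 10^(9.42/10) = 8.750
  Stage 3: F_3 = 10^(4.95/10) = 3.126, G_3 = 10^(−3.72/10) = 0.4246
Friis cascade:
  F = 1.648 + (2.673 − 1)/21.38 + (3.126 − 1)/187.1 = 1.738
NF = 10 log₁₀(1.738) = 2.40 dB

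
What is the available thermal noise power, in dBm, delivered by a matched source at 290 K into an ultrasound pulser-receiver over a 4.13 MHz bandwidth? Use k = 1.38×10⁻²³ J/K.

−107.8 dBm

P_n = kTB = 1.38×10⁻²³ × 290 × 4.13×10⁶ = 1.65×10⁻¹⁴ W
In dBm: 10 log₁₀(1.65×10⁻¹⁴ / 10⁻³) = −107.8 dBm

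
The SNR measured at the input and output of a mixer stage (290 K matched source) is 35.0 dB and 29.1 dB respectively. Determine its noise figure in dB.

NF (dB) = SNR_in(dB) − SNR_out(dB) when the source is at T₀
NF = 35.0 − 29.1 = 5.9 dB

5.9 dB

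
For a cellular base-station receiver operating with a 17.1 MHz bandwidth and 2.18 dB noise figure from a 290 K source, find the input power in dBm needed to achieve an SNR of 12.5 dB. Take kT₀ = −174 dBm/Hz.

Sensitivity = −174 + 10 log₁₀(B) + NF + SNR_min
= −174 + 72.33 + 2.18 + 12.5
= −86.99 dBm → −87.0 dBm

−87.0 dBm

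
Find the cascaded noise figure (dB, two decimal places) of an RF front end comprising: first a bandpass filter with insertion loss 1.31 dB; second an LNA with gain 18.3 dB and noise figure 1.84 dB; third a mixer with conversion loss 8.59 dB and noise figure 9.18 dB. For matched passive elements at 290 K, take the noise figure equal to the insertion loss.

Convert to linear (a loss of L dB is a gain of −L dB): F_i = 10^(NF_i/10), G_i = 10^(G_i,dB/10)
  Stage 1: F_1 = 10^(1.31/10) = 1.352, G_1 = 10^(−1.31/10) = 0.7396
  Stage 2: F_2 = 10^(1.84/10) = 1.528, G_2 = 10^(18.3/10) = 67.61
  Stage 3: F_3 = 10^(9.18/10) = 8.279, G_3 = 10^(−8.59/10) = 0.1384
Friis cascade:
  F = 1.352 + (1.528 − 1)/0.7396 + (8.279 − 1)/50.00 = 2.211
NF = 10 log₁₀(2.211) = 3.45 dB

3.45 dB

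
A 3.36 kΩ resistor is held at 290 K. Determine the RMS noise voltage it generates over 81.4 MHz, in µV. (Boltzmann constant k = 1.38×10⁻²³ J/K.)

66.2 µV

V_n = √(4kTRB)
4kTRB = 4 × 1.38×10⁻²³ × 290 × 3.36×10³ × 8.14×10⁷ = 4.38×10⁻⁹ V²
V_n = √(4.38×10⁻⁹) = 6.62×10⁻⁵ V = 66.2 µV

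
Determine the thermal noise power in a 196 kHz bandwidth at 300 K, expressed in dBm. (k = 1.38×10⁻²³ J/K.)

P_n = kTB = 1.38×10⁻²³ × 300 × 1.96×10⁵ = 8.11×10⁻¹⁶ W
In dBm: 10 log₁₀(8.11×10⁻¹⁶ / 10⁻³) = −120.9 dBm

−120.9 dBm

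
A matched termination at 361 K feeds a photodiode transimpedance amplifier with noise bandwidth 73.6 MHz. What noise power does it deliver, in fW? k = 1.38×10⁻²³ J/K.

P_n = kTB = 1.38×10⁻²³ × 361 × 7.36×10⁷ = 3.67×10⁻¹³ W = 367 fW

367 fW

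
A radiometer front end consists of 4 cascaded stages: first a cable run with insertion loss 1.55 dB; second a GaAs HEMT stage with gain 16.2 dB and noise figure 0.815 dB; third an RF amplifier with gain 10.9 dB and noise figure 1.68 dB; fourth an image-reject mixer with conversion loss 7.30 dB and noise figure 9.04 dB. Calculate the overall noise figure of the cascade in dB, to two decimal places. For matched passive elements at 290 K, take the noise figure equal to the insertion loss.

Convert to linear (a loss of L dB is a gain of −L dB): F_i = 10^(NF_i/10), G_i = 10^(G_i,dB/10)
  Stage 1: F_1 = 10^(1.55/10) = 1.429, G_1 = 10^(−1.55/10) = 0.6998
  Stage 2: F_2 = 10^(0.815/10) = 1.206, G_2 = 10^(16.2/10) = 41.69
  Stage 3: F_3 = 10^(1.68/10) = 1.472, G_3 = 10^(10.9/10) = 12.30
  Stage 4: F_4 = 10^(9.04/10) = 8.017, G_4 = 10^(−7.30/10) = 0.1862
Friis cascade:
  F = 1.429 + (1.206 − 1)/0.6998 + (1.472 − 1)/29.17 + (8.017 − 1)/358.9 = 1.760
NF = 10 log₁₀(1.760) = 2.45 dB

2.45 dB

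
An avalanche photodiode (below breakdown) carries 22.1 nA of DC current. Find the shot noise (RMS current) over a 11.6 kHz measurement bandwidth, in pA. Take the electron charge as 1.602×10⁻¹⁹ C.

I_n = √(2qI·B)
2qI·B = 2 × 1.602×10⁻¹⁹ × 2.21×10⁻⁸ × 1.16×10⁴ = 8.21×10⁻²³ A²
I_n = √(8.21×10⁻²³) = 9.06×10⁻¹² A = 9.06 pA

9.06 pA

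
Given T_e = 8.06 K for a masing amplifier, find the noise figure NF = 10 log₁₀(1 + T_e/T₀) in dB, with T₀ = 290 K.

0.119 dB

F = 1 + T_e/T₀ = 1 + 8.06/290 = 1.02779
NF = 10 log₁₀(1.02779) = 0.119 dB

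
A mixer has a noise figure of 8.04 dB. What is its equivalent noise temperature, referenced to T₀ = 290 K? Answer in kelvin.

1557 K

F = 10^(8.04/10) = 6.36796
T_e = (F − 1)·T₀ = (6.36796 − 1) × 290 = 1557 K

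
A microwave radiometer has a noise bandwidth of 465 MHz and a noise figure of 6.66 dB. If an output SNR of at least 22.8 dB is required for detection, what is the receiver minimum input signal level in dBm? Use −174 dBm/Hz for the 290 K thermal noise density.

−57.9 dBm

Sensitivity = −174 + 10 log₁₀(B) + NF + SNR_min
= −174 + 86.67 + 6.66 + 22.8
= −57.87 dBm → −57.9 dBm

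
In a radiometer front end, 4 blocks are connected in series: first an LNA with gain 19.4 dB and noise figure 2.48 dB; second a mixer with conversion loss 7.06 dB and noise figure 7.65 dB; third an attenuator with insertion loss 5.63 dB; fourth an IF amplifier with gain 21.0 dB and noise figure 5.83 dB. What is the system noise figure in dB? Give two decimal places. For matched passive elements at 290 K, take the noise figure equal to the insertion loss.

4.12 dB

Convert to linear (a loss of L dB is a gain of −L dB): F_i = 10^(NF_i/10), G_i = 10^(G_i,dB/10)
  Stage 1: F_1 = 10^(2.48/10) = 1.770, G_1 = 10^(19.4/10) = 87.10
  Stage 2: F_2 = 10^(7.65/10) = 5.821, G_2 = 10^(−7.06/10) = 0.1968
  Stage 3: F_3 = 10^(5.63/10) = 3.656, G_3 = 10^(−5.63/10) = 0.2735
  Stage 4: F_4 = 10^(5.83/10) = 3.828, G_4 = 10^(21.0/10) = 125.9
Friis cascade:
  F = 1.770 + (5.821 − 1)/87.10 + (3.656 − 1)/17.14 + (3.828 − 1)/4.688 = 2.584
NF = 10 log₁₀(2.584) = 4.12 dB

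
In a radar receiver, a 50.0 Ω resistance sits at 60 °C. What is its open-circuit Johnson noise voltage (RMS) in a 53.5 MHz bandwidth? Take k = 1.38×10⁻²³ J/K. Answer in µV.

7.01 µV

T = 60 °C + 273.15 = 333.15 K
V_n = √(4kTRB)
4kTRB = 4 × 1.38×10⁻²³ × 333.15 × 5.00×10¹ × 5.35×10⁷ = 4.92×10⁻¹¹ V²
V_n = √(4.92×10⁻¹¹) = 7.01×10⁻⁶ V = 7.01 µV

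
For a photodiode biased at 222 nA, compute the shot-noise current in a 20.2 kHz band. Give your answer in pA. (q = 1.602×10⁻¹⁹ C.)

37.9 pA

I_n = √(2qI·B)
2qI·B = 2 × 1.602×10⁻¹⁹ × 2.22×10⁻⁷ × 2.02×10⁴ = 1.44×10⁻²¹ A²
I_n = √(1.44×10⁻²¹) = 3.79×10⁻¹¹ A = 37.9 pA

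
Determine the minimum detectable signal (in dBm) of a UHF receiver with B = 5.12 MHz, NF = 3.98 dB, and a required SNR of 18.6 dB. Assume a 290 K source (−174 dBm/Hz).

−84.3 dBm

Sensitivity = −174 + 10 log₁₀(B) + NF + SNR_min
= −174 + 67.09 + 3.98 + 18.6
= −84.33 dBm → −84.3 dBm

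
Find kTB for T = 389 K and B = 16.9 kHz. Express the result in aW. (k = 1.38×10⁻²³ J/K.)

90.7 aW

P_n = kTB = 1.38×10⁻²³ × 389 × 1.69×10⁴ = 9.07×10⁻¹⁷ W = 90.7 aW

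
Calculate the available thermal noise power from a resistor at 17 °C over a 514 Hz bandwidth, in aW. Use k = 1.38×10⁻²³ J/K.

T = 17 °C + 273.15 = 290.15 K
P_n = kTB = 1.38×10⁻²³ × 290.15 × 5.14×10² = 2.06×10⁻¹⁸ W = 2.06 aW

2.06 aW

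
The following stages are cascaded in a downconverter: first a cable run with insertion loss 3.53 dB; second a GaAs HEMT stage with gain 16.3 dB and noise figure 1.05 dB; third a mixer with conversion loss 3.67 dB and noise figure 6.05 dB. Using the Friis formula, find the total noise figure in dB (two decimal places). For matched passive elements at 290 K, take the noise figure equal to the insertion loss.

Convert to linear (a loss of L dB is a gain of −L dB): F_i = 10^(NF_i/10), G_i = 10^(G_i,dB/10)
  Stage 1: F_1 = 10^(3.53/10) = 2.254, G_1 = 10^(−3.53/10) = 0.4436
  Stage 2: F_2 = 10^(1.05/10) = 1.274, G_2 = 10^(16.3/10) = 42.66
  Stage 3: F_3 = 10^(6.05/10) = 4.027, G_3 = 10^(−3.67/10) = 0.4295
Friis cascade:
  F = 2.254 + (1.274 − 1)/0.4436 + (4.027 − 1)/18.92 = 3.031
NF = 10 log₁₀(3.031) = 4.82 dB

4.82 dB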